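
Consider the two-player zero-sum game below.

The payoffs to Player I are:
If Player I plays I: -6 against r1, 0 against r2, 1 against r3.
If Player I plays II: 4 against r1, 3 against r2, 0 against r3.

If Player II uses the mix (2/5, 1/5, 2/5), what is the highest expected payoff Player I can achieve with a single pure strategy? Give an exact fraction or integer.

11/5

I: (-6)·(2/5) + (0)·(1/5) + (1)·(2/5) = -2.
II: (4)·(2/5) + (3)·(1/5) + (0)·(2/5) = 11/5.
The best pure response is II with expected payoff 11/5.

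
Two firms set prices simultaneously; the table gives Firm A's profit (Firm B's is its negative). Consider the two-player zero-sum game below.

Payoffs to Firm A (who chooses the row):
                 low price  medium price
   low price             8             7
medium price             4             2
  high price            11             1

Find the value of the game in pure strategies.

7

Row minima: 7, 2, 1 → Firm A's maximin is 7.
Column maxima: 11, 7 → Firm B's minimax is 7.
They coincide at (low price, medium price), so the value is 7.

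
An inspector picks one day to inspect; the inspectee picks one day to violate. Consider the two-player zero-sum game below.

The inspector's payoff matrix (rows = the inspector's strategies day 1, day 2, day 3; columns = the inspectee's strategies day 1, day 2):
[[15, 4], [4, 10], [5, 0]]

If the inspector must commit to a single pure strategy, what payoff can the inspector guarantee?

The worst-case payoff for each row is day 1: 4, day 2: 4, day 3: 0.
The best of these is 4.

4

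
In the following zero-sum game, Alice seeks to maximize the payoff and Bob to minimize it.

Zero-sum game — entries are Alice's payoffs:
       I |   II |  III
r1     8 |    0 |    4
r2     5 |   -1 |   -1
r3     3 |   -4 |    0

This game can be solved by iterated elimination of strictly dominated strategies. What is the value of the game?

Row r3 is strictly dominated by row r1 (8>3, 0>-4, 4>0); eliminate r3.
Row r2 is strictly dominated by row r1 (8>5, 0>-1, 4>-1); eliminate r2.
Column I is strictly dominated by II for Bob (0<8); eliminate I.
Column III is strictly dominated by II for Bob (0<4); eliminate III.
Only (r1, II) remains, with payoff 0.

0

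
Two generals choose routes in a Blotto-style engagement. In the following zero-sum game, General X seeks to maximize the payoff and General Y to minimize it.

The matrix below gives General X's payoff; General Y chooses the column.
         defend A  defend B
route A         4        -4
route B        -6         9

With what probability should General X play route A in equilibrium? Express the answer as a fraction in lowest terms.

Row minima are -4 and -6, so General X's maximin is -4; column maxima are 4 and 9, so General Y's minimax is 4. These differ, so the equilibrium is in mixed strategies.
Let General X play route A with probability p. General Y is indifferent when 4p − 6(1−p) = −4p + 9(1−p), giving p = 15/23.

15/23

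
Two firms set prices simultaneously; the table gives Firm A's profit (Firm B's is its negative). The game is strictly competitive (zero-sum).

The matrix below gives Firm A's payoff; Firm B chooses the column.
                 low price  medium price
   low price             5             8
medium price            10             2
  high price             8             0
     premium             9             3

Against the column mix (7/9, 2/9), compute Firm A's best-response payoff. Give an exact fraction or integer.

74/9

low price: (5)·(7/9) + (8)·(2/9) = 17/3.
medium price: (10)·(7/9) + (2)·(2/9) = 74/9.
high price: (8)·(7/9) + (0)·(2/9) = 56/9.
premium: (9)·(7/9) + (3)·(2/9) = 23/3.
The best pure response is medium price with expected payoff 74/9.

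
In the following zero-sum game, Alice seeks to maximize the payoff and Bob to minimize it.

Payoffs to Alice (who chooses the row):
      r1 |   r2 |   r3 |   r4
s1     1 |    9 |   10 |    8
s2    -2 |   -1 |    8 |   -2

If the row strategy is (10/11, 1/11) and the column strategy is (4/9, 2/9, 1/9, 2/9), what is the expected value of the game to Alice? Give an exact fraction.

Against (4/9, 2/9, 1/9, 2/9), each row's expected payoff is s1: 16/3; s2: -2/3.
Taking the (10/11, 1/11)-weighted average: (10/11)·(16/3) + (1/11)·(-2/3) = 158/33.

158/33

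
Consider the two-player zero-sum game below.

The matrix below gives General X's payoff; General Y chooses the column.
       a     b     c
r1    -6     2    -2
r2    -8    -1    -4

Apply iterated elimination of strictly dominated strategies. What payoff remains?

Column b is strictly dominated by a for General Y (-6<2, -8<-1); eliminate b.
Column c is strictly dominated by a for General Y (-6<-2, -8<-4); eliminate c.
Row r2 is strictly dominated by row r1 (-6>-8); eliminate r2.
Only (r1, a) remains, with payoff -6.

-6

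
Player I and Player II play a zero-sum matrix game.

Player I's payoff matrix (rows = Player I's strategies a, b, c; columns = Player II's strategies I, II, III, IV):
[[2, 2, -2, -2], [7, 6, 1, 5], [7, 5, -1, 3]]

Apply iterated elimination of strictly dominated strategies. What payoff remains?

Column II is strictly dominated by III for Player II (-2<2, 1<6, -1<5); eliminate II.
Row a is strictly dominated by row b (7>2, 1>-2, 5>-2); eliminate a.
Column IV is strictly dominated by III for Player II (1<5, -1<3); eliminate IV.
Column I is strictly dominated by III for Player II (1<7, -1<7); eliminate I.
Row c is strictly dominated by row b (1>-1); eliminate c.
Only (b, III) remains, with payoff 1.

1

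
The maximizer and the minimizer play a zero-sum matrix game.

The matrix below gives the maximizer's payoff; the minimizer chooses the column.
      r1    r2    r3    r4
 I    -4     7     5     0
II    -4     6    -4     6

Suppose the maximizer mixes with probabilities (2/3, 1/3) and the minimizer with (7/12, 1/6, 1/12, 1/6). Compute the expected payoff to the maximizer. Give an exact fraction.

-13/18

Against (7/12, 1/6, 1/12, 1/6), each row's expected payoff is I: -3/4; II: -2/3.
Taking the (2/3, 1/3)-weighted average: (2/3)·(-3/4) + (1/3)·(-2/3) = -13/18.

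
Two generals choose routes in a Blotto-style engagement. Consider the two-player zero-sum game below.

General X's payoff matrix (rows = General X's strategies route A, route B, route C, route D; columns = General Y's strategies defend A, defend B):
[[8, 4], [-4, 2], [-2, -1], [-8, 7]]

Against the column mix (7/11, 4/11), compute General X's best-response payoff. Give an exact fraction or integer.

72/11

route A: (8)·(7/11) + (4)·(4/11) = 72/11.
route B: (-4)·(7/11) + (2)·(4/11) = -20/11.
route C: (-2)·(7/11) + (-1)·(4/11) = -18/11.
route D: (-8)·(7/11) + (7)·(4/11) = -28/11.
The best pure response is route A with expected payoff 72/11.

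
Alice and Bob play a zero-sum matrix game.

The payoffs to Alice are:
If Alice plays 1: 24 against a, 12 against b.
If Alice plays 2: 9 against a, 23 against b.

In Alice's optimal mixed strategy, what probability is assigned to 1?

7/13

Row minima are 12 and 9, so Alice's maximin is 12; column maxima are 24 and 23, so Bob's minimax is 23. These differ, so the equilibrium is in mixed strategies.
Let Alice play 1 with probability p. Bob is indifferent when 24p + 9(1−p) = 12p + 23(1−p), giving p = 7/13.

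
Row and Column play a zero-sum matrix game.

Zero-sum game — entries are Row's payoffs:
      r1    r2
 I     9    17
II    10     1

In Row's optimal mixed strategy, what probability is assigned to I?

Row minima are 9 and 1, so Row's maximin is 9; column maxima are 10 and 17, so Column's minimax is 10. These differ, so the equilibrium is in mixed strategies.
Let Row play I with probability p. Column is indifferent when 9p + 10(1−p) = 17p + (1−p), giving p = 9/17.

9/17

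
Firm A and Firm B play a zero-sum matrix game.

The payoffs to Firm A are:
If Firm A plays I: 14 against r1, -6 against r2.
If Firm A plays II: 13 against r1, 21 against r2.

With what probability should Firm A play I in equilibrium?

2/7

Row minima are -6 and 13, so Firm A's maximin is 13; column maxima are 14 and 21, so Firm B's minimax is 14. These differ, so the equilibrium is in mixed strategies.
Let Firm A play I with probability p. Firm B is indifferent when 14p + 13(1−p) = −6p + 21(1−p), giving p = 2/7.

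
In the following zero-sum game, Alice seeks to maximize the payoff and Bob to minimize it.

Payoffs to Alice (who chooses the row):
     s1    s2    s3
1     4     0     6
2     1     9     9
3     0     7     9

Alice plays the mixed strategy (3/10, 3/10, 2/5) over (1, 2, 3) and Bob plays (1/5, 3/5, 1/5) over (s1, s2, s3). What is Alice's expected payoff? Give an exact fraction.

261/50

Against (1/5, 3/5, 1/5), each row's expected payoff is 1: 2; 2: 37/5; 3: 6.
Taking the (3/10, 3/10, 2/5)-weighted average: (3/10)·(2) + (3/10)·(37/5) + (2/5)·(6) = 261/50.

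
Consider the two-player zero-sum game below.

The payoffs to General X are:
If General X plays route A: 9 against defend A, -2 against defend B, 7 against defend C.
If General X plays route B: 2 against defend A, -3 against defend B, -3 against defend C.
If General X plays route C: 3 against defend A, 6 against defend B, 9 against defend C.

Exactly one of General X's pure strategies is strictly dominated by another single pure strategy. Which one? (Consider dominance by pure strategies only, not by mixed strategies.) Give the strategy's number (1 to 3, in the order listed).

Compare route B with route A: 9 > 2, -2 > -3, 7 > -3.
So route A strictly dominates route B for General X; route B is strictly dominated.

2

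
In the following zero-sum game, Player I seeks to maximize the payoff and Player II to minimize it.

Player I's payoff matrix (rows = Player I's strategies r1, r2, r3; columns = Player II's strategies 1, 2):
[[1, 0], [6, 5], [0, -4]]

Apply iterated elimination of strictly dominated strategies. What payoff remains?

5

Row r1 is strictly dominated by row r2 (6>1, 5>0); eliminate r1.
Column 1 is strictly dominated by 2 for Player II (5<6, -4<0); eliminate 1.
Row r3 is strictly dominated by row r2 (5>-4); eliminate r3.
Only (r2, 2) remains, with payoff 5.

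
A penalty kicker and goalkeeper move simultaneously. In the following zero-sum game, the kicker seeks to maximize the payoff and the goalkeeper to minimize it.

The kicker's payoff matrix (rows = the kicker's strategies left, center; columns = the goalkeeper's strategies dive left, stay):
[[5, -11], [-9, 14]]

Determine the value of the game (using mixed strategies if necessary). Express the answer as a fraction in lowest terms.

-29/39

Row minima are -11 and -9, so the kicker's maximin is -9; column maxima are 5 and 14, so the goalkeeper's minimax is 5. These differ, so the equilibrium is in mixed strategies.
Let the kicker play left with probability p. The goalkeeper is indifferent when 5p − 9(1−p) = −11p + 14(1−p), giving p = 23/39.
Let the goalkeeper play dive left with probability q. The kicker is indifferent when 5q − 11(1−q) = −9q + 14(1−q), giving q = 25/39.
The value is 5·(25/39) + (-11)·(14/39) = -29/39.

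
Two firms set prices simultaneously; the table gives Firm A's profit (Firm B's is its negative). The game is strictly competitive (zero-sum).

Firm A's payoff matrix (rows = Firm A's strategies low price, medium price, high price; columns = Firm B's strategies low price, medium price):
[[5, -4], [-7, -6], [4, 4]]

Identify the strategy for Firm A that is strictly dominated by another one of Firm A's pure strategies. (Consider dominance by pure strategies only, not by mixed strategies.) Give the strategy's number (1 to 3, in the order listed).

2

Compare medium price with low price: 5 > -7, -4 > -6.
So low price strictly dominates medium price for Firm A; medium price is strictly dominated.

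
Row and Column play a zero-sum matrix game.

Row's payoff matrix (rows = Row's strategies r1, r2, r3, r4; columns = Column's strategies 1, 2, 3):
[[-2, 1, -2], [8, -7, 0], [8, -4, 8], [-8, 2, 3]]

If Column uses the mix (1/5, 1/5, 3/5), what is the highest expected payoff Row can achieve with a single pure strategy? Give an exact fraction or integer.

r1: (-2)·(1/5) + (1)·(1/5) + (-2)·(3/5) = -7/5.
r2: (8)·(1/5) + (-7)·(1/5) + (0)·(3/5) = 1/5.
r3: (8)·(1/5) + (-4)·(1/5) + (8)·(3/5) = 28/5.
r4: (-8)·(1/5) + (2)·(1/5) + (3)·(3/5) = 3/5.
The best pure response is r3 with expected payoff 28/5.

28/5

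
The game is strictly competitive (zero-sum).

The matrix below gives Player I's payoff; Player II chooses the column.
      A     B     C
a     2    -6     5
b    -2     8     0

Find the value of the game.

Column C is strictly dominated by A for Player II (it gives Player I more in every row).
The remaining 2×2 game on (a, b) × (A, B) has no saddle point. Let Player I play a with probability p; indifference gives 2p − 2(1−p) = −6p + 8(1−p), so p = 5/9.
Similarly Player II's optimal q on A is 7/9, and the value is 2·(7/9) + (-6)·(2/9) = 2/9.

2/9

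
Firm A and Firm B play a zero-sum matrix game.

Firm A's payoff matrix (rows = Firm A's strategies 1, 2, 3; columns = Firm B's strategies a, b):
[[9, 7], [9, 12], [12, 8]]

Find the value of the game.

Row 1 is strictly dominated by row 3, so Firm A never plays it.
The remaining 2×2 game on (2, 3) × (a, b) has no saddle point. Let Firm A play 2 with probability p; indifference gives 9p + 12(1−p) = 12p + 8(1−p), so p = 4/7.
Similarly Firm B's optimal q on a is 4/7, and the value is 9·(4/7) + (12)·(3/7) = 72/7.

72/7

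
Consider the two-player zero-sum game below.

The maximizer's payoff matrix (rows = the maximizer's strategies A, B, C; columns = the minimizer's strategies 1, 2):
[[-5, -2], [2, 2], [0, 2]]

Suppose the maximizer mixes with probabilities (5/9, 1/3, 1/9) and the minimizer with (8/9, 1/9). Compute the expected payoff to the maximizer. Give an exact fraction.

-154/81

Against (8/9, 1/9), each row's expected payoff is A: -14/3; B: 2; C: 2/9.
Taking the (5/9, 1/3, 1/9)-weighted average: (5/9)·(-14/3) + (1/3)·(2) + (1/9)·(2/9) = -154/81.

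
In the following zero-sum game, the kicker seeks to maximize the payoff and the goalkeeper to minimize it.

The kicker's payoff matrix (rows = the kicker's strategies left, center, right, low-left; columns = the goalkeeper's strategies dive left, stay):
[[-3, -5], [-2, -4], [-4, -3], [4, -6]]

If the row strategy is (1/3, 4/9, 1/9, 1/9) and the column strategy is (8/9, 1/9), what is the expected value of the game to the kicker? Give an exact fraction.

-176/81

Against (8/9, 1/9), each row's expected payoff is left: -29/9; center: -20/9; right: -35/9; low-left: 26/9.
Taking the (1/3, 4/9, 1/9, 1/9)-weighted average: (1/3)·(-29/9) + (4/9)·(-20/9) + (1/9)·(-35/9) + (1/9)·(26/9) = -176/81.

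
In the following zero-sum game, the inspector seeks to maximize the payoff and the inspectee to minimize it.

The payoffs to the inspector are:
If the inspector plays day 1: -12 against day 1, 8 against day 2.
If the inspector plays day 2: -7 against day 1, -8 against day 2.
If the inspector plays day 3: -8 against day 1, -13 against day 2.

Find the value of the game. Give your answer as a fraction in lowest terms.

-152/21

Row day 3 is strictly dominated by row day 2, so the inspector never plays it.
The remaining 2×2 game on (day 1, day 2) × (day 1, day 2) has no saddle point. Let the inspector play day 1 with probability p; indifference gives −12p − 7(1−p) = 8p − 8(1−p), so p = 1/21.
Similarly the inspectee's optimal q on day 1 is 16/21, and the value is -12·(16/21) + (8)·(5/21) = -152/21.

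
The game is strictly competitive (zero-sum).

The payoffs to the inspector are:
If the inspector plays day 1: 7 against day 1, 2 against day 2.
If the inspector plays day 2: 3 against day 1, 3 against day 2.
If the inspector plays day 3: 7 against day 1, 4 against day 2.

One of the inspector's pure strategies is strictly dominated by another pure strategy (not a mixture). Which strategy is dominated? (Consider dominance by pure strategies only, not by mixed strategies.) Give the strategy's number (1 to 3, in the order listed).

Compare day 2 with day 3: 7 > 3, 4 > 3.
So day 3 strictly dominates day 2 for the inspector; day 2 is strictly dominated.

2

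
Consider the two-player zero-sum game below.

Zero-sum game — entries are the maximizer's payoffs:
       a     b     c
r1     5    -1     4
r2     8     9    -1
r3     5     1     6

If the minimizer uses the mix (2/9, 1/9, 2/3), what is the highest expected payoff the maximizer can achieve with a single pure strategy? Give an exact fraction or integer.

47/9

r1: (5)·(2/9) + (-1)·(1/9) + (4)·(2/3) = 11/3.
r2: (8)·(2/9) + (9)·(1/9) + (-1)·(2/3) = 19/9.
r3: (5)·(2/9) + (1)·(1/9) + (6)·(2/3) = 47/9.
The best pure response is r3 with expected payoff 47/9.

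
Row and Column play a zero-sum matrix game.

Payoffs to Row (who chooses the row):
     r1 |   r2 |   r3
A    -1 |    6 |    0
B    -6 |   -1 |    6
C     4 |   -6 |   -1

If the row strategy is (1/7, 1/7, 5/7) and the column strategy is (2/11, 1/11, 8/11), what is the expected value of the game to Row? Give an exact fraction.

Against (2/11, 1/11, 8/11), each row's expected payoff is A: 4/11; B: 35/11; C: -6/11.
Taking the (1/7, 1/7, 5/7)-weighted average: (1/7)·(4/11) + (1/7)·(35/11) + (5/7)·(-6/11) = 9/77.

9/77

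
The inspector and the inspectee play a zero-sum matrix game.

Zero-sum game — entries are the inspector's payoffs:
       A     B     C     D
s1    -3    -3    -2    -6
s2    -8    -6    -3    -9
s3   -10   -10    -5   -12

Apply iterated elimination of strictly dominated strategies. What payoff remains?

-6

Row s3 is strictly dominated by row s1 (-3>-10, -3>-10, -2>-5, -6>-12); eliminate s3.
Row s2 is strictly dominated by row s1 (-3>-8, -3>-6, -2>-3, -6>-9); eliminate s2.
Column C is strictly dominated by A for the inspectee (-3<-2); eliminate C.
Column A is strictly dominated by D for the inspectee (-6<-3); eliminate A.
Column B is strictly dominated by D for the inspectee (-6<-3); eliminate B.
Only (s1, D) remains, with payoff -6.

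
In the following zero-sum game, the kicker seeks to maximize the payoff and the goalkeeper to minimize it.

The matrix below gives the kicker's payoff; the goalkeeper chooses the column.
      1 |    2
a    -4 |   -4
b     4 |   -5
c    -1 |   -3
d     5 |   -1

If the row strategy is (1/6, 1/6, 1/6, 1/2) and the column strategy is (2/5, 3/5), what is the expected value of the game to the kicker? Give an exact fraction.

Against (2/5, 3/5), each row's expected payoff is a: -4; b: -7/5; c: -11/5; d: 7/5.
Taking the (1/6, 1/6, 1/6, 1/2)-weighted average: (1/6)·(-4) + (1/6)·(-7/5) + (1/6)·(-11/5) + (1/2)·(7/5) = -17/30.

-17/30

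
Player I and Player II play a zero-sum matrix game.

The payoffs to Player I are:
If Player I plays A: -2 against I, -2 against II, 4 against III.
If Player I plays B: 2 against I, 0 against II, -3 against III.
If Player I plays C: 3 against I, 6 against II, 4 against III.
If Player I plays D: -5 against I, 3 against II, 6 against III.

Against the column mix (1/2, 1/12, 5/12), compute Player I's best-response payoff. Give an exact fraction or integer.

11/3

A: (-2)·(1/2) + (-2)·(1/12) + (4)·(5/12) = 1/2.
B: (2)·(1/2) + (0)·(1/12) + (-3)·(5/12) = -1/4.
C: (3)·(1/2) + (6)·(1/12) + (4)·(5/12) = 11/3.
D: (-5)·(1/2) + (3)·(1/12) + (6)·(5/12) = 1/4.
The best pure response is C with expected payoff 11/3.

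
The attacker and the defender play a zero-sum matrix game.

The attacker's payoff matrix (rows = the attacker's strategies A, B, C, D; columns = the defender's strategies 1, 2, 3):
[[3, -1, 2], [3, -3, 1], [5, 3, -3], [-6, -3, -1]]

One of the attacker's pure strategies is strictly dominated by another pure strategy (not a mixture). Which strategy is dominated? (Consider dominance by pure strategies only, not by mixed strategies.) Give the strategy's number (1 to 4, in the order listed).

Compare D with A: 3 > -6, -1 > -3, 2 > -1.
So A strictly dominates D for the attacker; D is strictly dominated.

4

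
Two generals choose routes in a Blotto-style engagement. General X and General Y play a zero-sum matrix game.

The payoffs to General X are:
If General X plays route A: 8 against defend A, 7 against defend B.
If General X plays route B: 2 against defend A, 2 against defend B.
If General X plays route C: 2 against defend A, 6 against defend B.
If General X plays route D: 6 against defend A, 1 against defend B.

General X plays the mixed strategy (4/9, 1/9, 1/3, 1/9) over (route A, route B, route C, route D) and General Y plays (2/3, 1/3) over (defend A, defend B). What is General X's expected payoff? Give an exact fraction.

47/9

Against (2/3, 1/3), each row's expected payoff is route A: 23/3; route B: 2; route C: 10/3; route D: 13/3.
Taking the (4/9, 1/9, 1/3, 1/9)-weighted average: (4/9)·(23/3) + (1/9)·(2) + (1/3)·(10/3) + (1/9)·(13/3) = 47/9.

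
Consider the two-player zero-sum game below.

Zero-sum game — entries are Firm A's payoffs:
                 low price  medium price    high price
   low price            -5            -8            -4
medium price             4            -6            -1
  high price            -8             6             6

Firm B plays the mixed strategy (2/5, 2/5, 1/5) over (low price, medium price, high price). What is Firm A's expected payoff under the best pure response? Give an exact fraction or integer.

low price: (-5)·(2/5) + (-8)·(2/5) + (-4)·(1/5) = -6.
medium price: (4)·(2/5) + (-6)·(2/5) + (-1)·(1/5) = -1.
high price: (-8)·(2/5) + (6)·(2/5) + (6)·(1/5) = 2/5.
The best pure response is high price with expected payoff 2/5.

2/5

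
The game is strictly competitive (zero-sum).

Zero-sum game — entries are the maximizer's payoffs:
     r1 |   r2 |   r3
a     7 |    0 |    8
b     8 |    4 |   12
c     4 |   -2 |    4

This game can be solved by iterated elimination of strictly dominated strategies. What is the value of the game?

Row a is strictly dominated by row b (8>7, 4>0, 12>8); eliminate a.
Row c is strictly dominated by row b (8>4, 4>-2, 12>4); eliminate c.
Column r1 is strictly dominated by r2 for the minimizer (4<8); eliminate r1.
Column r3 is strictly dominated by r2 for the minimizer (4<12); eliminate r3.
Only (b, r2) remains, with payoff 4.

4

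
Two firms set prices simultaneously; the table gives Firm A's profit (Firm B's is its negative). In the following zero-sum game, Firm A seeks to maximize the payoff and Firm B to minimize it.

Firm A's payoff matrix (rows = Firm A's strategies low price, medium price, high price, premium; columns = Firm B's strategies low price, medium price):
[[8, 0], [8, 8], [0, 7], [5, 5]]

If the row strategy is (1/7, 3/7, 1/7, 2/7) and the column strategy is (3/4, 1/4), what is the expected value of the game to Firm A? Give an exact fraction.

167/28

Against (3/4, 1/4), each row's expected payoff is low price: 6; medium price: 8; high price: 7/4; premium: 5.
Taking the (1/7, 3/7, 1/7, 2/7)-weighted average: (1/7)·(6) + (3/7)·(8) + (1/7)·(7/4) + (2/7)·(5) = 167/28.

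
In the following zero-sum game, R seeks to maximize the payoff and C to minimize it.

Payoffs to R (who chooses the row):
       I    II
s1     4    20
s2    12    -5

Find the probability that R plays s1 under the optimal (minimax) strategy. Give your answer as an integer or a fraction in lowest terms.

Row minima are 4 and -5, so R's maximin is 4; column maxima are 12 and 20, so C's minimax is 12. These differ, so the equilibrium is in mixed strategies.
Let R play s1 with probability p. C is indifferent when 4p + 12(1−p) = 20p − 5(1−p), giving p = 17/33.

17/33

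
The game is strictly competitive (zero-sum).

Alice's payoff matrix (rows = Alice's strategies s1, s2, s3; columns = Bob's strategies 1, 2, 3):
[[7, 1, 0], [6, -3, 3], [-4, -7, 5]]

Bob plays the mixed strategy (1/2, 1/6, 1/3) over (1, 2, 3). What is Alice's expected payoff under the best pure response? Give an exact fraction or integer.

11/3

s1: (7)·(1/2) + (1)·(1/6) + (0)·(1/3) = 11/3.
s2: (6)·(1/2) + (-3)·(1/6) + (3)·(1/3) = 7/2.
s3: (-4)·(1/2) + (-7)·(1/6) + (5)·(1/3) = -3/2.
The best pure response is s1 with expected payoff 11/3.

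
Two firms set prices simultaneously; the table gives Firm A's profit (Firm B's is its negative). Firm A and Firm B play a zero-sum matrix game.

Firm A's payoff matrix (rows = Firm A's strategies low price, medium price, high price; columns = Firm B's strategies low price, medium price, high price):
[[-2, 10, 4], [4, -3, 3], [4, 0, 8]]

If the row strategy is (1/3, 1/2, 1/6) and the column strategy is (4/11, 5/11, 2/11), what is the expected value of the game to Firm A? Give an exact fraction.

51/22

Against (4/11, 5/11, 2/11), each row's expected payoff is low price: 50/11; medium price: 7/11; high price: 32/11.
Taking the (1/3, 1/2, 1/6)-weighted average: (1/3)·(50/11) + (1/2)·(7/11) + (1/6)·(32/11) = 51/22.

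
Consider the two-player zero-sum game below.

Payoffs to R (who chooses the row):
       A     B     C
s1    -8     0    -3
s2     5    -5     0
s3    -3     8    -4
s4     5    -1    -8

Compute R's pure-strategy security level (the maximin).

The worst-case payoff for each row is s1: -8, s2: -5, s3: -4, s4: -8.
The best of these is -4.

-4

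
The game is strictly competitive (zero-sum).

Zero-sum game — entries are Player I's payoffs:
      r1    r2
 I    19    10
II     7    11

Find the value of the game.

139/13

Row minima are 10 and 7, so Player I's maximin is 10; column maxima are 19 and 11, so Player II's minimax is 11. These differ, so the equilibrium is in mixed strategies.
Let Player I play I with probability p. Player II is indifferent when 19p + 7(1−p) = 10p + 11(1−p), giving p = 4/13.
Let Player II play r1 with probability q. Player I is indifferent when 19q + 10(1−q) = 7q + 11(1−q), giving q = 1/13.
The value is 19·(1/13) + (10)·(12/13) = 139/13.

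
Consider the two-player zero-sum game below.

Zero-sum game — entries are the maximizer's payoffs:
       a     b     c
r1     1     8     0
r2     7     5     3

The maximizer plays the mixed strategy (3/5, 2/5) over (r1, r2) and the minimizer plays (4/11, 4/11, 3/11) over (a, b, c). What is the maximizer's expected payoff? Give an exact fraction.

222/55

Against (4/11, 4/11, 3/11), each row's expected payoff is r1: 36/11; r2: 57/11.
Taking the (3/5, 2/5)-weighted average: (3/5)·(36/11) + (2/5)·(57/11) = 222/55.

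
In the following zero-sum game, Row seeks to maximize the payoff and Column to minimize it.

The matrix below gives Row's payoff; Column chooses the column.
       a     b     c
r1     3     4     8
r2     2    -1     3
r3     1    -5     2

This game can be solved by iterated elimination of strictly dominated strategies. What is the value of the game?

Column c is strictly dominated by a for Column (3<8, 2<3, 1<2); eliminate c.
Row r2 is strictly dominated by row r1 (3>2, 4>-1); eliminate r2.
Row r3 is strictly dominated by row r1 (3>1, 4>-5); eliminate r3.
Column b is strictly dominated by a for Column (3<4); eliminate b.
Only (r1, a) remains, with payoff 3.

3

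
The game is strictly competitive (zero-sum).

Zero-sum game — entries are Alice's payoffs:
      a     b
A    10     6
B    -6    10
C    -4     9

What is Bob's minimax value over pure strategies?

10

The worst case (largest entry) in each column is a: 10, b: 10.
The best (smallest) of these is 10.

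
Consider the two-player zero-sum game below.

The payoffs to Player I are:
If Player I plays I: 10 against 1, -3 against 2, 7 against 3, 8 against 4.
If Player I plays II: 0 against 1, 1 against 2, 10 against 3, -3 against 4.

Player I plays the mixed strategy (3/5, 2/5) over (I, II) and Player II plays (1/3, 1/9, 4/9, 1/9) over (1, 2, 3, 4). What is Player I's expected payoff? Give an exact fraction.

53/9

Against (1/3, 1/9, 4/9, 1/9), each row's expected payoff is I: 7; II: 38/9.
Taking the (3/5, 2/5)-weighted average: (3/5)·(7) + (2/5)·(38/9) = 53/9.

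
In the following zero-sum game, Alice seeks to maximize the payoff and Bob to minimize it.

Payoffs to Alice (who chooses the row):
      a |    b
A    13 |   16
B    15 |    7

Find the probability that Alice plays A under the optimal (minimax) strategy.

Row minima are 13 and 7, so Alice's maximin is 13; column maxima are 15 and 16, so Bob's minimax is 15. These differ, so the equilibrium is in mixed strategies.
Let Alice play A with probability p. Bob is indifferent when 13p + 15(1−p) = 16p + 7(1−p), giving p = 8/11.

8/11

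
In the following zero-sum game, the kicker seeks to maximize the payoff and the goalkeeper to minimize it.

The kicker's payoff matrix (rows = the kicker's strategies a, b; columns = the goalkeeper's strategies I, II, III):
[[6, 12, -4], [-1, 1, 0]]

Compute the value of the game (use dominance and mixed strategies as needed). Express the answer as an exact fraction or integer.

Column II is strictly dominated by I for the goalkeeper (it gives the kicker more in every row).
The remaining 2×2 game on (a, b) × (I, III) has no saddle point. Let the kicker play a with probability p; indifference gives 6p − (1−p) = −4p, so p = 1/11.
Similarly the goalkeeper's optimal q on I is 4/11, and the value is 6·(4/11) + (-4)·(7/11) = -4/11.

-4/11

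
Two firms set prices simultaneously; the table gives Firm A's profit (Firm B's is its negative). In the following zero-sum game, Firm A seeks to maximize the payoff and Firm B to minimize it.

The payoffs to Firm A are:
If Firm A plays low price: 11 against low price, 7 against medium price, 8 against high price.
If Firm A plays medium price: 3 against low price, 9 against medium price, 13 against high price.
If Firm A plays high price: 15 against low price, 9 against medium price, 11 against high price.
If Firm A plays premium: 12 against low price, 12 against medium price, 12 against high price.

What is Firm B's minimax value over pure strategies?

The worst case (largest entry) in each column is low price: 15, medium price: 12, high price: 13.
The best (smallest) of these is 12.

12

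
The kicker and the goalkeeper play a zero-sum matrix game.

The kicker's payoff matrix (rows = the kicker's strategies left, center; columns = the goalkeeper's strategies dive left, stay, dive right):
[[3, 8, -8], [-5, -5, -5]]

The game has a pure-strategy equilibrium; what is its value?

-5

Row minima: -8, -5 → the kicker's maximin is -5.
Column maxima: 3, 8, -5 → the goalkeeper's minimax is -5.
They coincide at (center, dive right), so the value is -5.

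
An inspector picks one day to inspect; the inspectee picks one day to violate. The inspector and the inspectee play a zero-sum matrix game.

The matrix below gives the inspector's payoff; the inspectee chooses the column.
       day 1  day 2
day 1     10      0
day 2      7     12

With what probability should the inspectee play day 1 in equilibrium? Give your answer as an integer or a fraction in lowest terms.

Row minima are 0 and 7, so the inspector's maximin is 7; column maxima are 10 and 12, so the inspectee's minimax is 10. These differ, so the equilibrium is in mixed strategies.
Let the inspectee play day 1 with probability q. The inspector is indifferent when 10q = 7q + 12(1−q), giving q = 4/5.

4/5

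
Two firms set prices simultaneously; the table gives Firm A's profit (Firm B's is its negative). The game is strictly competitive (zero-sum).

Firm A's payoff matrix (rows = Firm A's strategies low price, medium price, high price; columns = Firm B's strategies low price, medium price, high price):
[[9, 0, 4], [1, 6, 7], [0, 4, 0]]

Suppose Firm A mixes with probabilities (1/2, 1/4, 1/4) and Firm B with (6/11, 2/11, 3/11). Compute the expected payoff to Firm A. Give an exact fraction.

179/44

Against (6/11, 2/11, 3/11), each row's expected payoff is low price: 6; medium price: 39/11; high price: 8/11.
Taking the (1/2, 1/4, 1/4)-weighted average: (1/2)·(6) + (1/4)·(39/11) + (1/4)·(8/11) = 179/44.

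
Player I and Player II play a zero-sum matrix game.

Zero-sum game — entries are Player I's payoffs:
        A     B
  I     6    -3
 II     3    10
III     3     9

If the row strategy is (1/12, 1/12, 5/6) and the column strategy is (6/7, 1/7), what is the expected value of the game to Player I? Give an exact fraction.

Against (6/7, 1/7), each row's expected payoff is I: 33/7; II: 4; III: 27/7.
Taking the (1/12, 1/12, 5/6)-weighted average: (1/12)·(33/7) + (1/12)·(4) + (5/6)·(27/7) = 331/84.

331/84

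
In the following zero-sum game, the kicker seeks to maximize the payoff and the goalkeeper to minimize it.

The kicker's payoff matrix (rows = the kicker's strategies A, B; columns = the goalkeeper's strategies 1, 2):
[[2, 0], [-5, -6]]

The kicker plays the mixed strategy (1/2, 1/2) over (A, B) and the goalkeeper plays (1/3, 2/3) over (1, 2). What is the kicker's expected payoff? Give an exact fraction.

Against (1/3, 2/3), each row's expected payoff is A: 2/3; B: -17/3.
Taking the (1/2, 1/2)-weighted average: (1/2)·(2/3) + (1/2)·(-17/3) = -5/2.

-5/2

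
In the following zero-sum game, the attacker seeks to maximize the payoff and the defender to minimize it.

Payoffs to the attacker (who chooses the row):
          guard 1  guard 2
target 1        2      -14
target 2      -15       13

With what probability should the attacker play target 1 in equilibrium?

7/11

Row minima are -14 and -15, so the attacker's maximin is -14; column maxima are 2 and 13, so the defender's minimax is 2. These differ, so the equilibrium is in mixed strategies.
Let the attacker play target 1 with probability p. The defender is indifferent when 2p − 15(1−p) = −14p + 13(1−p), giving p = 7/11.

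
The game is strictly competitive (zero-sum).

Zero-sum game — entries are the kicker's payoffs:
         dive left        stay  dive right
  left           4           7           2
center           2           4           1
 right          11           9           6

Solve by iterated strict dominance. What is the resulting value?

Column dive left is strictly dominated by dive right for the goalkeeper (2<4, 1<2, 6<11); eliminate dive left.
Row center is strictly dominated by row left (7>4, 2>1); eliminate center.
Row left is strictly dominated by row right (9>7, 6>2); eliminate left.
Column stay is strictly dominated by dive right for the goalkeeper (6<9); eliminate stay.
Only (right, dive right) remains, with payoff 6.

6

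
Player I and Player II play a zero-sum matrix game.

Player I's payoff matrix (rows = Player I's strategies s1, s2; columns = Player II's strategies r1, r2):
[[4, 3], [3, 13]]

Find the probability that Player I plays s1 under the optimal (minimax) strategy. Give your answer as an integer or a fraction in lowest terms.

Row minima are 3 and 3, so Player I's maximin is 3; column maxima are 4 and 13, so Player II's minimax is 4. These differ, so the equilibrium is in mixed strategies.
Let Player I play s1 with probability p. Player II is indifferent when 4p + 3(1−p) = 3p + 13(1−p), giving p = 10/11.

10/11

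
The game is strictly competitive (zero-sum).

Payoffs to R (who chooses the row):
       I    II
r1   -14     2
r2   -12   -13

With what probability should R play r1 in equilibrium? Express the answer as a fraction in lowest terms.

Row minima are -14 and -13, so R's maximin is -13; column maxima are -12 and 2, so C's minimax is -12. These differ, so the equilibrium is in mixed strategies.
Let R play r1 with probability p. C is indifferent when −14p − 12(1−p) = 2p − 13(1−p), giving p = 1/17.

1/17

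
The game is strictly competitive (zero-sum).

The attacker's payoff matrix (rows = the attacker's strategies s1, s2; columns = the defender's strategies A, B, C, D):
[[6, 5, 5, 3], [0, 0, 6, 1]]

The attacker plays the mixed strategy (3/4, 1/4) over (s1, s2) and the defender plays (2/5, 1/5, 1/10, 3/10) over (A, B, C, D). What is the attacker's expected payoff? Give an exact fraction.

153/40

Against (2/5, 1/5, 1/10, 3/10), each row's expected payoff is s1: 24/5; s2: 9/10.
Taking the (3/4, 1/4)-weighted average: (3/4)·(24/5) + (1/4)·(9/10) = 153/40.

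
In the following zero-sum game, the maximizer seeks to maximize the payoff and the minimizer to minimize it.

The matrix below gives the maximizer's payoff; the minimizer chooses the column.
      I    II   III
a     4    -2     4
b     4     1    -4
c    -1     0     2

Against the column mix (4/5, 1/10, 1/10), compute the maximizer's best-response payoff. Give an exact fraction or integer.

a: (4)·(4/5) + (-2)·(1/10) + (4)·(1/10) = 17/5.
b: (4)·(4/5) + (1)·(1/10) + (-4)·(1/10) = 29/10.
c: (-1)·(4/5) + (0)·(1/10) + (2)·(1/10) = -3/5.
The best pure response is a with expected payoff 17/5.

17/5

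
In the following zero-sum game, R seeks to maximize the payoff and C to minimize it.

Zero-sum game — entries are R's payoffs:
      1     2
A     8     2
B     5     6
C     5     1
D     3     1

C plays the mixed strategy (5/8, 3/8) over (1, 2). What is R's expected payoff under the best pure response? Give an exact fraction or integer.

23/4

A: (8)·(5/8) + (2)·(3/8) = 23/4.
B: (5)·(5/8) + (6)·(3/8) = 43/8.
C: (5)·(5/8) + (1)·(3/8) = 7/2.
D: (3)·(5/8) + (1)·(3/8) = 9/4.
The best pure response is A with expected payoff 23/4.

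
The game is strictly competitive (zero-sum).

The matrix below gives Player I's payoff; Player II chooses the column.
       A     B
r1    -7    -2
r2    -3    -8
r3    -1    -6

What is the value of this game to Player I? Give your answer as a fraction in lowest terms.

Row r2 is strictly dominated by row r3, so Player I never plays it.
The remaining 2×2 game on (r1, r3) × (A, B) has no saddle point. Let Player I play r1 with probability p; indifference gives −7p − (1−p) = −2p − 6(1−p), so p = 1/2.
Similarly Player II's optimal q on A is 2/5, and the value is -7·(2/5) + (-2)·(3/5) = -4.

-4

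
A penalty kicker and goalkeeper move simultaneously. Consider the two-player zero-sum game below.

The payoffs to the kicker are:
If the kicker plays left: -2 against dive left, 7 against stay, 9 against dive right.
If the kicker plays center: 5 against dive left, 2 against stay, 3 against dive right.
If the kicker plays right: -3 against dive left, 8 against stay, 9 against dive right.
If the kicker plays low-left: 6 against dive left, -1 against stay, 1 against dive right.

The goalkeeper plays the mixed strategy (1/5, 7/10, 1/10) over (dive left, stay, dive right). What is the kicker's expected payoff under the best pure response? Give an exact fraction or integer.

left: (-2)·(1/5) + (7)·(7/10) + (9)·(1/10) = 27/5.
center: (5)·(1/5) + (2)·(7/10) + (3)·(1/10) = 27/10.
right: (-3)·(1/5) + (8)·(7/10) + (9)·(1/10) = 59/10.
low-left: (6)·(1/5) + (-1)·(7/10) + (1)·(1/10) = 3/5.
The best pure response is right with expected payoff 59/10.

59/10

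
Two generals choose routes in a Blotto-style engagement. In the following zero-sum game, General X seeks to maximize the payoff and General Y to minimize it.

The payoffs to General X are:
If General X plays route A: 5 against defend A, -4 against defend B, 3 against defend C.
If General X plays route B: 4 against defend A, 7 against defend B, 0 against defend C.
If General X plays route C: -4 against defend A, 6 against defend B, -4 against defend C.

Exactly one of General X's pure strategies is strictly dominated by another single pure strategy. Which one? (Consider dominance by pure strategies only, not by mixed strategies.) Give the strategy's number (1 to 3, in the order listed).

Compare route C with route B: 4 > -4, 7 > 6, 0 > -4.
So route B strictly dominates route C for General X; route C is strictly dominated.

3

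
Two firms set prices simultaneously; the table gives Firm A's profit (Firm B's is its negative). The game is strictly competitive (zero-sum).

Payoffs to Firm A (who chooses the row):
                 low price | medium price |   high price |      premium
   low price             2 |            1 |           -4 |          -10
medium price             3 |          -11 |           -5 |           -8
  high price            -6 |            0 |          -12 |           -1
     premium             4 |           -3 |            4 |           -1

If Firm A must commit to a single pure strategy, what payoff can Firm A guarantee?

-3

The worst-case payoff for each row is low price: -10, medium price: -11, high price: -12, premium: -3.
The best of these is -3.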